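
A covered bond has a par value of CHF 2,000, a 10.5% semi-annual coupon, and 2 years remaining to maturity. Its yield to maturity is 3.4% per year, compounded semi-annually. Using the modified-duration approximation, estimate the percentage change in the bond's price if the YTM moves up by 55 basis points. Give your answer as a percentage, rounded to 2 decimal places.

-1.01%

Periodic yield y = 0.017. Modified duration first:
  t   CF        PV=CF/(1+0.017)^t    t·PV
  1       105.00       103.2448       103.2448
  2       105.00       101.5190       203.0380
  3       105.00        99.8220       299.4661
  4     2,105.00     1,967.7426     7,870.9704
  Σ                  2,272.3285     8,476.7194
P = 2,272.3285; D_Mac = 3.73041 half-year periods = 1.86521 yrs; D_mod = 1.86521/(1+0.017) = 1.83403 yrs.
ΔP/P ≈ -D_mod · Δy = -1.83403 × (+0.0055) = -0.010087 = -1.0087%.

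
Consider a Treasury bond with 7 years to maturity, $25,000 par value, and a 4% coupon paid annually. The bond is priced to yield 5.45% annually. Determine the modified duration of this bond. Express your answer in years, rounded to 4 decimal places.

Periodic yield y = 0.0545. First find Macaulay duration:
  t   CF        PV=CF/(1+0.0545)^t    t·PV
  1     1,000.00       948.3167       948.3167
  2     1,000.00       899.3046     1,798.6093
  3     1,000.00       852.8256     2,558.4769
  4     1,000.00       808.7488     3,234.9953
  5     1,000.00       766.9500     3,834.7502
  6     1,000.00       727.3116     4,363.8694
  7    26,000.00    17,932.7651   125,529.3556
  Σ                 22,936.2225   142,268.3735
P = 22,936.2225; Macaulay duration = 142,268.3735 / 22,936.2225 = 6.20278 years.
Modified duration = D_Mac / (1 + y) = 6.20278 / 1.0545 = 5.88220 years.

5.8822 years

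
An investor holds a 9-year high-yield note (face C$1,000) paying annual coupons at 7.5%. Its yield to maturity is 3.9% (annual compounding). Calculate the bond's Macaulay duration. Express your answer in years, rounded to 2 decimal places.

7.12 years

Periodic yield y = 0.039. Discount each cash flow and weight by its year:
  t   CF        PV=CF/(1+0.039)^t    t·PV
  1        75.00        72.1848        72.1848
  2        75.00        69.4753       138.9505
  3        75.00        66.8674       200.6023
  4        75.00        64.3575       257.4299
  5        75.00        61.9418       309.7088
  6        75.00        59.6167       357.7002
  7        75.00        57.3789       401.6525
  8        75.00        55.2251       441.8012
  9     1,075.00       761.8484     6,856.6352
  Σ                  1,268.8959     9,036.6655
Price P = Σ PV = 1,268.8959.
Macaulay duration = Σ(t·PV) / P = 9,036.6655 / 1,268.8959 = 7.12168 years.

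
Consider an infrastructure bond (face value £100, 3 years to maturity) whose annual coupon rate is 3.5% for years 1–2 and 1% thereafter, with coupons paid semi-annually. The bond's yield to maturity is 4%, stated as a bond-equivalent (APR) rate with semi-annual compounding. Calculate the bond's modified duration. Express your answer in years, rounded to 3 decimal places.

Periodic yield y = 0.02. First find Macaulay duration:
  t   CF        PV=CF/(1+0.02)^t    t·PV
  1         1.75         1.7157         1.7157
  2         1.75         1.6820         3.3641
  3         1.75         1.6491         4.9472
  4         1.75         1.6167         6.4669
  5         0.50         0.4529         2.2643
  6       100.50        89.2411       535.4467
  Σ                     96.3575       554.2050
P = 96.3575; Macaulay duration = 554.2050 / 96.3575 = 5.75155 half-year periods = 2.87577 years.
Modified duration = D_Mac / (1 + y) = 2.87577 / 1.02 = 2.81939 years.

2.819 years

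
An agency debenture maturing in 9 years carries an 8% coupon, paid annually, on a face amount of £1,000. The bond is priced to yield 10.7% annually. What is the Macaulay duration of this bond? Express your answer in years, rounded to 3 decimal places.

6.535 years

Periodic yield y = 0.107. Discount each cash flow and weight by its year:
  t   CF        PV=CF/(1+0.107)^t    t·PV
  1        80.00        72.2674        72.2674
  2        80.00        65.2822       130.5644
  3        80.00        58.9722       176.9165
  4        80.00        53.2721       213.0882
  5        80.00        48.1229       240.6146
  6        80.00        43.4715       260.8288
  7        80.00        39.2696       274.8873
  8        80.00        35.4739       283.7913
  9     1,080.00       432.6086     3,893.4776
  Σ                    848.7403     5,546.4360
Price P = Σ PV = 848.7403.
Macaulay duration = Σ(t·PV) / P = 5,546.4360 / 848.7403 = 6.53490 years.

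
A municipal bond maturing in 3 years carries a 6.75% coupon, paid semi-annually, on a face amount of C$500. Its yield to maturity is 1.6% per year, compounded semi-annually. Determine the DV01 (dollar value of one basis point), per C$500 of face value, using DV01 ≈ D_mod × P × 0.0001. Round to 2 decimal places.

Periodic yield y = 0.008.
  t   CF        PV=CF/(1+0.008)^t    t·PV
  1       16.875        16.7411        16.7411
  2       16.875        16.6082        33.2164
  3       16.875        16.4764        49.4292
  4       16.875        16.3456        65.3825
  5       16.875        16.2159        81.0795
  6      516.875       492.7451     2,956.4707
  Σ                    575.1323     3,202.3194
P = 575.1323; D_Mac = 5.56797 half-year periods = 2.78398 yrs; D_mod = 2.76189 yrs.
DV01 ≈ 2.76189 × 575.1323 × 0.0001 = 0.158845.

C$0.16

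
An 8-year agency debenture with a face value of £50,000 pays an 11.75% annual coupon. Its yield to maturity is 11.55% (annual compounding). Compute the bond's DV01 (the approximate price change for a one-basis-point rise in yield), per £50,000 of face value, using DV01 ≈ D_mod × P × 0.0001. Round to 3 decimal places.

£25.412

Periodic yield y = 0.1155.
  t   CF        PV=CF/(1+0.1155)^t    t·PV
  1     5,875.00     5,266.6965     5,266.6965
  2     5,875.00     4,721.3775     9,442.7549
  3     5,875.00     4,232.5212    12,697.5637
  4     5,875.00     3,794.2817    15,177.1268
  5     5,875.00     3,401.4179    17,007.0897
  6     5,875.00     3,049.2317    18,295.3901
  7     5,875.00     2,733.5111    19,134.5780
  8    55,875.00    23,305.6349   186,445.0794
  Σ                 50,504.6727   283,466.2793
P = 50,504.6727; D_Mac = 5.61267 yrs; D_mod = 5.03153 yrs.
DV01 ≈ 5.03153 × 50,504.6727 × 0.0001 = 25.411589.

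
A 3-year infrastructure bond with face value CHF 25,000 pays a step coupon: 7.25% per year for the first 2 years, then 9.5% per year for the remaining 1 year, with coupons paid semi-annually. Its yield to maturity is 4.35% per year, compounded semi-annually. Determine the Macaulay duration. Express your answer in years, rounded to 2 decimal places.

Periodic yield y = 0.02175. Discount each cash flow and weight by its period:
  t   CF        PV=CF/(1+0.02175)^t    t·PV
  1       906.25       886.9586       886.9586
  2       906.25       868.0780     1,736.1559
  3       906.25       849.5992     2,548.7975
  4       906.25       831.5137     3,326.0550
  5     1,187.50     1,066.3761     5,331.8803
  6    26,187.50    23,015.8046   138,094.8277
  Σ                 27,518.3302   151,924.6750
Price P = Σ PV = 27,518.3302.
Macaulay duration = Σ(t·PV) / P = 151,924.6750 / 27,518.3302 = 5.52085 half-year periods.
In years: 5.52085 / 2 = 2.76043 years.

2.76 years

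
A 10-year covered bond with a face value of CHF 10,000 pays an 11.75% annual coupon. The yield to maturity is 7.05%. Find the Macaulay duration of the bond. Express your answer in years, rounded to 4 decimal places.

Periodic yield y = 0.0705. Discount each cash flow and weight by its year:
  t   CF        PV=CF/(1+0.0705)^t    t·PV
  1     1,175.00     1,097.6179     1,097.6179
  2     1,175.00     1,025.3320     2,050.6641
  3     1,175.00       957.8067     2,873.4200
  4     1,175.00       894.7283     3,578.9132
  5     1,175.00       835.8041     4,179.0206
  6     1,175.00       780.7605     4,684.5630
  7     1,175.00       729.3419     5,105.3933
  8     1,175.00       681.3096     5,450.4766
  9     1,175.00       636.4405     5,727.9647
  10   11,175.00     5,654.3256    56,543.2563
  Σ                 13,293.4672    91,291.2897
Price P = Σ PV = 13,293.4672.
Macaulay duration = Σ(t·PV) / P = 91,291.2897 / 13,293.4672 = 6.86738 years.

6.8674 years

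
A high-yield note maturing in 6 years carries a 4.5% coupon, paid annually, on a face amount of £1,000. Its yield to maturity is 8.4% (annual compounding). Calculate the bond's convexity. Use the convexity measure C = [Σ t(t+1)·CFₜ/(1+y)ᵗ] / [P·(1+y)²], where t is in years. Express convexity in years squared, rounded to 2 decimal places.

With y = 0.084:
  t   CF        PV=CF/(1+0.084)^t    t·PV        t(t+1)·PV
  1        45.00        41.5129        41.5129          83.0258
  2        45.00        38.2960        76.5921         229.7763
  3        45.00        35.3285       105.9854         423.9415
  4        45.00        32.5908       130.3633         651.8165
  5        45.00        30.0653       150.3267         901.9602
  6     1,045.00       644.0812     3,864.4870      27,051.4088
  Σ                    821.8747     4,369.2674      29,341.9291
P = 821.8747.
Convexity = Σ t(t+1)·PV / [P·(1+y)²] = 29,341.9291 / (821.8747 × 1.175056) = 30.38257.

30.38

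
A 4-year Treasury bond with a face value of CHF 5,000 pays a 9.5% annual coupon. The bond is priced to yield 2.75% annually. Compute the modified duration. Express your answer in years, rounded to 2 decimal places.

3.47 years

Periodic yield y = 0.0275. First find Macaulay duration:
  t   CF        PV=CF/(1+0.0275)^t    t·PV
  1       475.00       462.2871       462.2871
  2       475.00       449.9145       899.8289
  3       475.00       437.8730     1,313.6189
  4     5,475.00     4,911.9824    19,647.9296
  Σ                  6,262.0569    22,323.6644
P = 6,262.0569; Macaulay duration = 22,323.6644 / 6,262.0569 = 3.56491 years.
Modified duration = D_Mac / (1 + y) = 3.56491 / 1.0275 = 3.46950 years.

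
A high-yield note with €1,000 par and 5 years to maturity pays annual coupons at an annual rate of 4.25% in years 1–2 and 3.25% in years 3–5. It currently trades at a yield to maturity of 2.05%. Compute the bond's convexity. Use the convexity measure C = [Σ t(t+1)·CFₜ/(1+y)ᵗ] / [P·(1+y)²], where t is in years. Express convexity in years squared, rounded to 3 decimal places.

26.133

With y = 0.0205:
  t   CF        PV=CF/(1+0.0205)^t    t·PV        t(t+1)·PV
  1        42.50        41.6463        41.6463          83.2925
  2        42.50        40.8097        81.6193         244.8579
  3        32.50        30.5805        91.7414         366.9658
  4        32.50        29.9662       119.8647         599.3235
  5     1,032.50       932.8784     4,664.3918      27,986.3506
  Σ                  1,075.8809     4,999.2635      29,280.7903
P = 1,075.8809.
Convexity = Σ t(t+1)·PV / [P·(1+y)²] = 29,280.7903 / (1,075.8809 × 1.041420) = 26.13320.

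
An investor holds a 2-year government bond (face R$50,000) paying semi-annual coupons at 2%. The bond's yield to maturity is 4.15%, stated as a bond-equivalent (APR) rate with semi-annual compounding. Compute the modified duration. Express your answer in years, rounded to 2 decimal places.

Periodic yield y = 0.02075. First find Macaulay duration:
  t   CF        PV=CF/(1+0.02075)^t    t·PV
  1       500.00       489.8359       489.8359
  2       500.00       479.8784       959.7569
  3       500.00       470.1234     1,410.3701
  4    50,500.00    46,517.2277   186,068.9107
  Σ                 47,957.0654   188,928.8735
P = 47,957.0654; Macaulay duration = 188,928.8735 / 47,957.0654 = 3.93954 half-year periods = 1.96977 years.
Modified duration = D_Mac / (1 + y) = 1.96977 / 1.02075 = 1.92973 years.

1.93 years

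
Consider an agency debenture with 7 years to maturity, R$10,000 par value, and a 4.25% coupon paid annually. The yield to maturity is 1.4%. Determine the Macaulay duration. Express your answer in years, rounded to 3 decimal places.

6.276 years

Periodic yield y = 0.014. Discount each cash flow and weight by its year:
  t   CF        PV=CF/(1+0.014)^t    t·PV
  1       425.00       419.1321       419.1321
  2       425.00       413.3453       826.6906
  3       425.00       407.6384     1,222.9151
  4       425.00       402.0102     1,608.0409
  5       425.00       396.4598     1,982.2990
  6       425.00       390.9860     2,345.9160
  7    10,425.00     9,458.2411    66,207.6874
  Σ                 11,887.8129    74,612.6812
Price P = Σ PV = 11,887.8129.
Macaulay duration = Σ(t·PV) / P = 74,612.6812 / 11,887.8129 = 6.27640 years.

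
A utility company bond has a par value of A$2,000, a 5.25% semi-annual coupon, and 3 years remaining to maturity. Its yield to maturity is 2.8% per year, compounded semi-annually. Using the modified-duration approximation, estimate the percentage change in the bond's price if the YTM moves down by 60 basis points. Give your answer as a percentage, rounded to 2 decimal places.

+1.67%

Periodic yield y = 0.014. Modified duration first:
  t   CF        PV=CF/(1+0.014)^t    t·PV
  1        52.50        51.7751        51.7751
  2        52.50        51.0603       102.1206
  3        52.50        50.3553       151.0660
  4        52.50        49.6601       198.6404
  5        52.50        48.9744       244.8722
  6     2,052.50     1,888.2324    11,329.3942
  Σ                  2,140.0577    12,077.8685
P = 2,140.0577; D_Mac = 5.64371 half-year periods = 2.82186 yrs; D_mod = 2.82186/(1+0.014) = 2.78290 yrs.
ΔP/P ≈ -D_mod · Δy = -2.78290 × (-0.006) = +0.016697 = +1.6697%.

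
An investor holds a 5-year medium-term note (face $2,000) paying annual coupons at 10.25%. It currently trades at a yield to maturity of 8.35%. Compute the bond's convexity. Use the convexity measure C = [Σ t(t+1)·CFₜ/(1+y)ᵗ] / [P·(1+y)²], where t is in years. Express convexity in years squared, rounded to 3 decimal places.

With y = 0.0835:
  t   CF        PV=CF/(1+0.0835)^t    t·PV        t(t+1)·PV
  1       205.00       189.2017       189.2017         378.4033
  2       205.00       174.6208       349.2416       1,047.7249
  3       205.00       161.1637       483.4910       1,933.9639
  4       205.00       148.7436       594.9743       2,974.8714
  5     2,205.00     1,476.6039     7,383.0196      44,298.1174
  Σ                  2,150.3336     8,999.9281      50,633.0810
P = 2,150.3336.
Convexity = Σ t(t+1)·PV / [P·(1+y)²] = 50,633.0810 / (2,150.3336 × 1.173972) = 20.05722.

20.057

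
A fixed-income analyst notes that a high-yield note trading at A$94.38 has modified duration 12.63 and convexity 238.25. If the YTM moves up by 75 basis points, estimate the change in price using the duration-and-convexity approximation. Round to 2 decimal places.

Duration effect: -D_mod·Δy = -12.63 × (+0.0075) = -0.094725
Convexity effect: ½·C·(Δy)² = 0.5 × 238.25 × (0.0075)² = +0.00670078125
ΔP/P ≈ -0.094725 + 0.00670078125 = -0.08802421875
ΔP ≈ 94.38 × (-0.08802421875) = -8.307725765625.

-A$8.31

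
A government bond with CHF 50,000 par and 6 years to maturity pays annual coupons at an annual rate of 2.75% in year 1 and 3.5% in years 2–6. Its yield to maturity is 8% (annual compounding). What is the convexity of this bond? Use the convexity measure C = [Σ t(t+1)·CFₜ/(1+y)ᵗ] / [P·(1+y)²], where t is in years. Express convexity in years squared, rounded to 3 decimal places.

With y = 0.08:
  t   CF        PV=CF/(1+0.08)^t    t·PV        t(t+1)·PV
  1     1,375.00     1,273.1481     1,273.1481       2,546.2963
  2     1,750.00     1,500.3429     3,000.6859       9,002.0576
  3     1,750.00     1,389.2064     4,167.6193      16,670.4771
  4     1,750.00     1,286.3022     5,145.2090      25,726.0448
  5     1,750.00     1,191.0206     5,955.1030      35,730.6178
  6    51,750.00    32,611.2782   195,667.6691   1,369,673.6840
  Σ                 39,251.2985   215,209.4344   1,459,349.1777
P = 39,251.2985.
Convexity = Σ t(t+1)·PV / [P·(1+y)²] = 1,459,349.1777 / (39,251.2985 × 1.166400) = 31.87555.

31.876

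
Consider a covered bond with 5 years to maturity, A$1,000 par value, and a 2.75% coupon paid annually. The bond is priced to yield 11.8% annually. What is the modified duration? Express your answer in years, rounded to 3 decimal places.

4.178 years

Periodic yield y = 0.118. First find Macaulay duration:
  t   CF        PV=CF/(1+0.118)^t    t·PV
  1        27.50        24.5975        24.5975
  2        27.50        22.0013        44.0027
  3        27.50        19.6792        59.0376
  4        27.50        17.6021        70.4086
  5     1,027.50       588.2647     2,941.3237
  Σ                    672.1449     3,139.3700
P = 672.1449; Macaulay duration = 3,139.3700 / 672.1449 = 4.67067 years.
Modified duration = D_Mac / (1 + y) = 4.67067 / 1.118 = 4.17771 years.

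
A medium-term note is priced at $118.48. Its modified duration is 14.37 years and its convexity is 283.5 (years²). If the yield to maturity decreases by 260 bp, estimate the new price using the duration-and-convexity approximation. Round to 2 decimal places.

Duration effect: -D_mod·Δy = -14.37 × (-0.026) = +0.373620
Convexity effect: ½·C·(Δy)² = 0.5 × 283.5 × (-0.026)² = +0.0958230
ΔP/P ≈ +0.373620 + 0.0958230 = +0.469443
New price ≈ 118.48 × (1 + 0.469443) = 174.09960664.

$174.10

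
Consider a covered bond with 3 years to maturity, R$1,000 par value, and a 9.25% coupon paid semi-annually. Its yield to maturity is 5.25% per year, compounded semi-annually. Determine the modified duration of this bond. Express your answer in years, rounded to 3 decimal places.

Periodic yield y = 0.02625. First find Macaulay duration:
  t   CF        PV=CF/(1+0.02625)^t    t·PV
  1        46.25        45.0670        45.0670
  2        46.25        43.9142        87.8285
  3        46.25        42.7910       128.3729
  4        46.25        41.6964       166.7858
  5        46.25        40.6299       203.1496
  6     1,046.25       895.6049     5,373.6293
  Σ                  1,109.7035     6,004.8330
P = 1,109.7035; Macaulay duration = 6,004.8330 / 1,109.7035 = 5.41121 half-year periods = 2.70560 years.
Modified duration = D_Mac / (1 + y) = 2.70560 / 1.02625 = 2.63640 years.

2.636 years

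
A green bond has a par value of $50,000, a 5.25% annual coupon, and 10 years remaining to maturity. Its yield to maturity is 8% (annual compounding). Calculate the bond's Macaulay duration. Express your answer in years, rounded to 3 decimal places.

Periodic yield y = 0.08. Discount each cash flow and weight by its year:
  t   CF        PV=CF/(1+0.08)^t    t·PV
  1     2,625.00     2,430.5556     2,430.5556
  2     2,625.00     2,250.5144     4,501.0288
  3     2,625.00     2,083.8096     6,251.4289
  4     2,625.00     1,929.4534     7,717.8135
  5     2,625.00     1,786.5309     8,932.6545
  6     2,625.00     1,654.1953     9,925.1716
  7     2,625.00     1,531.6623    10,721.6360
  8     2,625.00     1,418.2058    11,345.6466
  9     2,625.00     1,313.1535    11,818.3818
  10   52,625.00    24,375.5573   243,755.5731
  Σ                 40,773.6381   317,399.8903
Price P = Σ PV = 40,773.6381.
Macaulay duration = Σ(t·PV) / P = 317,399.8903 / 40,773.6381 = 7.78444 years.

7.784 years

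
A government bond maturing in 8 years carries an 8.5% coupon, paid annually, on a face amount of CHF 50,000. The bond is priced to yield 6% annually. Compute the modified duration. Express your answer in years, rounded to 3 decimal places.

Periodic yield y = 0.06. First find Macaulay duration:
  t   CF        PV=CF/(1+0.06)^t    t·PV
  1     4,250.00     4,009.4340     4,009.4340
  2     4,250.00     3,782.4849     7,564.9697
  3     4,250.00     3,568.3820    10,705.1459
  4     4,250.00     3,366.3981    13,465.5923
  5     4,250.00     3,175.8472    15,879.2362
  6     4,250.00     2,996.0823    17,976.4938
  7     4,250.00     2,826.4927    19,785.4491
  8    54,250.00    34,037.1211   272,296.9692
  Σ                 57,762.2423   361,683.2901
P = 57,762.2423; Macaulay duration = 361,683.2901 / 57,762.2423 = 6.26159 years.
Modified duration = D_Mac / (1 + y) = 6.26159 / 1.06 = 5.90716 years.

5.907 years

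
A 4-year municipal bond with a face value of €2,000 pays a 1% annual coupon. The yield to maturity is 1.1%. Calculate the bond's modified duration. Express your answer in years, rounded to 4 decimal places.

Periodic yield y = 0.011. First find Macaulay duration:
  t   CF        PV=CF/(1+0.011)^t    t·PV
  1        20.00        19.7824        19.7824
  2        20.00        19.5672        39.1343
  3        20.00        19.3543        58.0628
  4     2,020.00     1,933.5114     7,734.0458
  Σ                  1,992.2153     7,851.0253
P = 1,992.2153; Macaulay duration = 7,851.0253 / 1,992.2153 = 3.94085 years.
Modified duration = D_Mac / (1 + y) = 3.94085 / 1.011 = 3.89797 years.

3.8980 years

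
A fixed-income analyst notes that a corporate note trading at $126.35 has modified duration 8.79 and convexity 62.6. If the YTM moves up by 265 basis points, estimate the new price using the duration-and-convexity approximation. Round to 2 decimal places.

$99.70

Duration effect: -D_mod·Δy = -8.79 × (+0.0265) = -0.232935
Convexity effect: ½·C·(Δy)² = 0.5 × 62.6 × (0.0265)² = +0.021980425
ΔP/P ≈ -0.232935 + 0.021980425 = -0.210954575
New price ≈ 126.35 × (1 - 0.210954575) = 99.69588944875.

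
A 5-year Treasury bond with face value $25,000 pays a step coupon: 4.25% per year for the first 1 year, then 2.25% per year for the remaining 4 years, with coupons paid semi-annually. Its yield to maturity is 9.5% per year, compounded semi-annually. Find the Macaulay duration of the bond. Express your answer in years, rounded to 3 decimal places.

Periodic yield y = 0.0475. Discount each cash flow and weight by its period:
  t   CF        PV=CF/(1+0.0475)^t    t·PV
  1       531.25       507.1599       507.1599
  2       531.25       484.1622       968.3244
  3       281.25       244.6980       734.0940
  4       281.25       233.6019       934.4077
  5       281.25       223.0090     1,115.0450
  6       281.25       212.8964     1,277.3785
  7       281.25       203.2424     1,422.6968
  8       281.25       194.0262     1,552.2092
  9       281.25       185.2278     1,667.0505
  10   25,281.25    15,894.9156   158,949.1563
  Σ                 18,382.9394   169,127.5222
Price P = Σ PV = 18,382.9394.
Macaulay duration = Σ(t·PV) / P = 169,127.5222 / 18,382.9394 = 9.20024 half-year periods.
In years: 9.20024 / 2 = 4.60012 years.

4.600 years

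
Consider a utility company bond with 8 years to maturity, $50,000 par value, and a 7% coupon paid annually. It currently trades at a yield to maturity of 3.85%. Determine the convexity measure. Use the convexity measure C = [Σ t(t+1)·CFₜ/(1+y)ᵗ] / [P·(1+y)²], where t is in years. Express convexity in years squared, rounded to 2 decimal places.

50.83

With y = 0.0385:
  t   CF        PV=CF/(1+0.0385)^t    t·PV        t(t+1)·PV
  1     3,500.00     3,370.2455     3,370.2455       6,740.4911
  2     3,500.00     3,245.3014     6,490.6029      19,471.8086
  3     3,500.00     3,124.9894     9,374.9681      37,499.8722
  4     3,500.00     3,009.1376    12,036.5502      60,182.7511
  5     3,500.00     2,897.5807    14,487.9035      86,927.4209
  6     3,500.00     2,790.1596    16,740.9573     117,186.7013
  7     3,500.00     2,686.7208    18,807.0456     150,456.3650
  8    53,500.00    39,545.9283   316,367.4267   2,847,306.8405
  Σ                 60,670.0633   397,675.6999   3,325,772.2508
P = 60,670.0633.
Convexity = Σ t(t+1)·PV / [P·(1+y)²] = 3,325,772.2508 / (60,670.0633 × 1.078482) = 50.82824.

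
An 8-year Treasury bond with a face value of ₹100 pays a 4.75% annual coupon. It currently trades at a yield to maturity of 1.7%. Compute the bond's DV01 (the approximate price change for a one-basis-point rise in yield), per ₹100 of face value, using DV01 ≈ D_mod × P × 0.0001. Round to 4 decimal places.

₹0.0840

Periodic yield y = 0.017.
  t   CF        PV=CF/(1+0.017)^t    t·PV
  1         4.75         4.6706         4.6706
  2         4.75         4.5925         9.1851
  3         4.75         4.5158        13.5473
  4         4.75         4.4403        17.7611
  5         4.75         4.3661        21.8303
  6         4.75         4.2931        25.7584
  7         4.75         4.2213        29.5491
  8       104.75        91.5348       732.2787
  Σ                    122.6344       854.5805
P = 122.6344; D_Mac = 6.96852 yrs; D_mod = 6.85204 yrs.
DV01 ≈ 6.85204 × 122.6344 × 0.0001 = 0.084030.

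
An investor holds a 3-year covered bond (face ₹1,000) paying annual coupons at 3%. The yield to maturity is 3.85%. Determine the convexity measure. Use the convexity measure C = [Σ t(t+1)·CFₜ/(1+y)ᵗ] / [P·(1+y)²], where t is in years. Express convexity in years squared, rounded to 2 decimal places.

10.69

With y = 0.0385:
  t   CF        PV=CF/(1+0.0385)^t    t·PV        t(t+1)·PV
  1        30.00        28.8878        28.8878          57.7756
  2        30.00        27.8169        55.6337         166.9012
  3     1,030.00       919.6397     2,758.9192      11,035.6767
  Σ                    976.3444     2,843.4407      11,260.3535
P = 976.3444.
Convexity = Σ t(t+1)·PV / [P·(1+y)²] = 11,260.3535 / (976.3444 × 1.078482) = 10.69390.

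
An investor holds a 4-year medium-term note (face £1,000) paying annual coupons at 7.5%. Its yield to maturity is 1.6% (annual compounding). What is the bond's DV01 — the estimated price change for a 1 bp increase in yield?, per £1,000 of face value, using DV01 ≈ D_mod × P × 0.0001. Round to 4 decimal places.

Periodic yield y = 0.016.
  t   CF        PV=CF/(1+0.016)^t    t·PV
  1        75.00        73.8189        73.8189
  2        75.00        72.6564       145.3128
  3        75.00        71.5122       214.5366
  4     1,075.00     1,008.8663     4,035.4654
  Σ                  1,226.8538     4,469.1336
P = 1,226.8538; D_Mac = 3.64276 yrs; D_mod = 3.58539 yrs.
DV01 ≈ 3.58539 × 1,226.8538 × 0.0001 = 0.439875.

£0.4399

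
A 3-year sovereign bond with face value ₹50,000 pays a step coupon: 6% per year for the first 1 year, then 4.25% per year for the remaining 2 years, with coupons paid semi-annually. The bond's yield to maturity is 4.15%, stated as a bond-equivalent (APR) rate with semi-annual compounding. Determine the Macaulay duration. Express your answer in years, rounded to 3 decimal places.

2.813 years

Periodic yield y = 0.02075. Discount each cash flow and weight by its period:
  t   CF        PV=CF/(1+0.02075)^t    t·PV
  1     1,500.00     1,469.5077     1,469.5077
  2     1,500.00     1,439.6353     2,879.2706
  3     1,062.50       999.0122     2,997.0365
  4     1,062.50       978.7040     3,914.8162
  5     1,062.50       958.8088     4,794.0438
  6    51,062.50    45,142.5141   270,855.0846
  Σ                 50,988.1821   286,909.7593
Price P = Σ PV = 50,988.1821.
Macaulay duration = Σ(t·PV) / P = 286,909.7593 / 50,988.1821 = 5.62699 half-year periods.
In years: 5.62699 / 2 = 2.81349 years.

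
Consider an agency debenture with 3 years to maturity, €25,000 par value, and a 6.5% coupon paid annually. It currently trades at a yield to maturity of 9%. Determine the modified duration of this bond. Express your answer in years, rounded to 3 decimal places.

2.582 years

Periodic yield y = 0.09. First find Macaulay duration:
  t   CF        PV=CF/(1+0.09)^t    t·PV
  1     1,625.00     1,490.8257     1,490.8257
  2     1,625.00     1,367.7300     2,735.4600
  3    26,625.00    20,559.3852    61,678.1555
  Σ                 23,417.9408    65,904.4411
P = 23,417.9408; Macaulay duration = 65,904.4411 / 23,417.9408 = 2.81427 years.
Modified duration = D_Mac / (1 + y) = 2.81427 / 1.09 = 2.58190 years.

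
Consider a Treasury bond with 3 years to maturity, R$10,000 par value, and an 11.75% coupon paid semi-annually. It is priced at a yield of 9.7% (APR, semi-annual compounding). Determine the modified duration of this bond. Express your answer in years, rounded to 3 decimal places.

2.503 years

Periodic yield y = 0.0485. First find Macaulay duration:
  t   CF        PV=CF/(1+0.0485)^t    t·PV
  1       587.50       560.3243       560.3243
  2       587.50       534.4056     1,068.8112
  3       587.50       509.6858     1,529.0575
  4       587.50       486.1095     1,944.4381
  5       587.50       463.6238     2,318.1189
  6    10,587.50     7,968.6144    47,811.6867
  Σ                 10,522.7635    55,232.4366
P = 10,522.7635; Macaulay duration = 55,232.4366 / 10,522.7635 = 5.24885 half-year periods = 2.62443 years.
Modified duration = D_Mac / (1 + y) = 2.62443 / 1.0485 = 2.50303 years.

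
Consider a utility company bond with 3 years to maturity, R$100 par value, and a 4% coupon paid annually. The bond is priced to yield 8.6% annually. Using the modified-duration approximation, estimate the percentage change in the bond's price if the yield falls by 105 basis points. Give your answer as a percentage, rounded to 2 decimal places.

Periodic yield y = 0.086. Modified duration first:
  t   CF        PV=CF/(1+0.086)^t    t·PV
  1         4.00         3.6832         3.6832
  2         4.00         3.3916         6.7831
  3       104.00        81.1977       243.5932
  Σ                     88.2725       254.0596
P = 88.2725; D_Mac = 2.87813 yrs; D_mod = 2.87813/(1+0.086) = 2.65021 yrs.
ΔP/P ≈ -D_mod · Δy = -2.65021 × (-0.0105) = +0.027827 = +2.7827%.

+2.78%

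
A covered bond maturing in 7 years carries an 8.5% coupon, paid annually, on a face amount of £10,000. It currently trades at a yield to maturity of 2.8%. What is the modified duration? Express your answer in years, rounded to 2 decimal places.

Periodic yield y = 0.028. First find Macaulay duration:
  t   CF        PV=CF/(1+0.028)^t    t·PV
  1       850.00       826.8482       826.8482
  2       850.00       804.3271     1,608.6542
  3       850.00       782.4193     2,347.2580
  4       850.00       761.1083     3,044.4333
  5       850.00       740.3777     3,701.8887
  6       850.00       720.2118     4,321.2709
  7    10,850.00     8,942.8910    62,600.2367
  Σ                 13,578.1835    78,450.5900
P = 13,578.1835; Macaulay duration = 78,450.5900 / 13,578.1835 = 5.77769 years.
Modified duration = D_Mac / (1 + y) = 5.77769 / 1.028 = 5.62032 years.

5.62 years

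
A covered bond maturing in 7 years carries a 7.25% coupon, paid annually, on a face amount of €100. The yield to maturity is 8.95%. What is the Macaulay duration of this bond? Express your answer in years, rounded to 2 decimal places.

Periodic yield y = 0.0895. Discount each cash flow and weight by its year:
  t   CF        PV=CF/(1+0.0895)^t    t·PV
  1         7.25         6.6544         6.6544
  2         7.25         6.1078        12.2156
  3         7.25         5.6060        16.8181
  4         7.25         5.1455        20.5821
  5         7.25         4.7228        23.6141
  6         7.25         4.3349        26.0091
  7       107.25        58.8582       412.0071
  Σ                     91.4296       517.9005
Price P = Σ PV = 91.4296.
Macaulay duration = Σ(t·PV) / P = 517.9005 / 91.4296 = 5.66447 years.

5.66 years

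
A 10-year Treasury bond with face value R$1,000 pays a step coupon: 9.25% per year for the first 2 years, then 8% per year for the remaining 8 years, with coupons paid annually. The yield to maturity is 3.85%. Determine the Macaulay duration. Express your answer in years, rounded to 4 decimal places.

Periodic yield y = 0.0385. Discount each cash flow and weight by its year:
  t   CF        PV=CF/(1+0.0385)^t    t·PV
  1        92.50        89.0708        89.0708
  2        92.50        85.7687       171.5374
  3        80.00        71.4283       214.2850
  4        80.00        68.7803       275.1211
  5        80.00        66.2304       331.1521
  6        80.00        63.7751       382.6505
  7        80.00        61.4108       429.8753
  8        80.00        59.1341       473.0728
  9        80.00        56.9418       512.4765
  10    1,080.00       740.2165     7,402.1647
  Σ                  1,362.7567    10,281.4062
Price P = Σ PV = 1,362.7567.
Macaulay duration = Σ(t·PV) / P = 10,281.4062 / 1,362.7567 = 7.54456 years.

7.5446 years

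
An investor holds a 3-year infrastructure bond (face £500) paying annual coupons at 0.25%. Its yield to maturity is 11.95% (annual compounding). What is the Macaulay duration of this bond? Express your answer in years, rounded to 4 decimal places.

2.9910 years

Periodic yield y = 0.1195. Discount each cash flow and weight by its year:
  t   CF        PV=CF/(1+0.1195)^t    t·PV
  1         1.25         1.1166         1.1166
  2         1.25         0.9974         1.9948
  3       501.25       357.2581     1,071.7743
  Σ                    359.3721     1,074.8857
Price P = Σ PV = 359.3721.
Macaulay duration = Σ(t·PV) / P = 1,074.8857 / 359.3721 = 2.99101 years.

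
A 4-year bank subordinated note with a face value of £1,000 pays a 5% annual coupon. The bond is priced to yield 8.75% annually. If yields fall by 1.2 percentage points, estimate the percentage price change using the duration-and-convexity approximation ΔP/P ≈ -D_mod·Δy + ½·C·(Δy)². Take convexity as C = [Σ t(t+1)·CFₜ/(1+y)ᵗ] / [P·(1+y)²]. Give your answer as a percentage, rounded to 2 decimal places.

With y = 0.0875:
  t   CF        PV=CF/(1+0.0875)^t    t·PV        t(t+1)·PV
  1        50.00        45.9770        45.9770          91.9540
  2        50.00        42.2777        84.5554         253.6663
  3        50.00        38.8761       116.6282         466.5127
  4     1,050.00       750.7101     3,002.8402      15,014.2012
  Σ                    877.8408     3,250.0009      15,826.3342
P = 877.8408; D_Mac = 3.70227 yrs; D_mod = 3.40438 yrs; C = 15.24425.
Duration effect: -3.40438 × (-0.012) = +0.040853
Convexity effect: 0.5 × 15.24425 × (-0.012)² = +0.0010976
ΔP/P ≈ +0.040853 + 0.0010976 = +0.041950 = +4.1950%.

+4.20%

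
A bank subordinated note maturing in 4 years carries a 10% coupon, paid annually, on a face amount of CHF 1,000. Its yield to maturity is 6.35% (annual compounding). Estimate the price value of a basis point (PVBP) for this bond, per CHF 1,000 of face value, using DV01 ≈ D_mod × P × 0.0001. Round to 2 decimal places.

CHF 0.37

Periodic yield y = 0.0635.
  t   CF        PV=CF/(1+0.0635)^t    t·PV
  1       100.00        94.0291        94.0291
  2       100.00        88.4148       176.8296
  3       100.00        83.1357       249.4071
  4     1,100.00       859.8896     3,439.5585
  Σ                  1,125.4693     3,959.8243
P = 1,125.4693; D_Mac = 3.51838 yrs; D_mod = 3.30830 yrs.
DV01 ≈ 3.30830 × 1,125.4693 × 0.0001 = 0.372339.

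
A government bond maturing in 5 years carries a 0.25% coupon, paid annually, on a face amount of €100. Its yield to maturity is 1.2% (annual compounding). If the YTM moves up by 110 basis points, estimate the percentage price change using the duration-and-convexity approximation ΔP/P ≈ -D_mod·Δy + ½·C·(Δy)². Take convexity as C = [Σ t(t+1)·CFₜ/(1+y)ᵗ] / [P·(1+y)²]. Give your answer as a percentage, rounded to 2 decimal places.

With y = 0.012:
  t   CF        PV=CF/(1+0.012)^t    t·PV        t(t+1)·PV
  1         0.25         0.2470         0.2470           0.4941
  2         0.25         0.2441         0.4882           1.4646
  3         0.25         0.2412         0.7236           2.8945
  4         0.25         0.2384         0.9534           4.7670
  5       100.25        94.4456       472.2281       2,833.3686
  Σ                     95.4163       474.6404       2,842.9889
P = 95.4163; D_Mac = 4.97441 yrs; D_mod = 4.91543 yrs; C = 29.09320.
Duration effect: -4.91543 × (+0.011) = -0.054070
Convexity effect: 0.5 × 29.09320 × (0.011)² = +0.0017601
ΔP/P ≈ -0.054070 + 0.0017601 = -0.052310 = -5.2310%.

-5.23%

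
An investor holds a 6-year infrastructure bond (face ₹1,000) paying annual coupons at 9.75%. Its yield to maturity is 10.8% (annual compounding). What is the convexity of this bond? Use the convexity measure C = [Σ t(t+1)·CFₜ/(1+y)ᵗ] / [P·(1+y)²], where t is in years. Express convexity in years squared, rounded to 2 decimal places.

With y = 0.108:
  t   CF        PV=CF/(1+0.108)^t    t·PV        t(t+1)·PV
  1        97.50        87.9964        87.9964         175.9928
  2        97.50        79.4191       158.8382         476.5147
  3        97.50        71.6779       215.0337         860.1349
  4        97.50        64.6913       258.7650       1,293.8251
  5        97.50        58.3856       291.9280       1,751.5683
  6     1,097.50       593.1520     3,558.9117      24,912.3821
  Σ                    955.3222     4,571.4732      29,470.4179
P = 955.3222.
Convexity = Σ t(t+1)·PV / [P·(1+y)²] = 29,470.4179 / (955.3222 × 1.227664) = 25.12794.

25.13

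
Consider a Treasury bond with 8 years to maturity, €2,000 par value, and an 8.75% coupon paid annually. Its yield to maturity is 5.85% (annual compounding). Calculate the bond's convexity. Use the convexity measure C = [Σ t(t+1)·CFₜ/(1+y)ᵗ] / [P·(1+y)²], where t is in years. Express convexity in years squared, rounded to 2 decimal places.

With y = 0.0585:
  t   CF        PV=CF/(1+0.0585)^t    t·PV        t(t+1)·PV
  1       175.00       165.3283       165.3283         330.6566
  2       175.00       156.1911       312.3822         937.1467
  3       175.00       147.5589       442.6768       1,770.7070
  4       175.00       139.4038       557.6152       2,788.0759
  5       175.00       131.6994       658.4969       3,950.9815
  6       175.00       124.4208       746.5246       5,225.6722
  7       175.00       117.5444       822.8109       6,582.4874
  8     2,175.00     1,380.1693    11,041.3544      99,372.1895
  Σ                  2,362.3160    14,747.1893     120,957.9168
P = 2,362.3160.
Convexity = Σ t(t+1)·PV / [P·(1+y)²] = 120,957.9168 / (2,362.3160 × 1.120422) = 45.69983.

45.70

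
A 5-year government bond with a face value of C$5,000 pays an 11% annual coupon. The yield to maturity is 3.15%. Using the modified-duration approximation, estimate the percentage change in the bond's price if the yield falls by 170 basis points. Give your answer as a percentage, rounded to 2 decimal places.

+6.99%

Periodic yield y = 0.0315. Modified duration first:
  t   CF        PV=CF/(1+0.0315)^t    t·PV
  1       550.00       533.2041       533.2041
  2       550.00       516.9211     1,033.8421
  3       550.00       501.1353     1,503.4059
  4       550.00       485.8316     1,943.3264
  5     5,550.00     4,752.7703    23,763.8513
  Σ                  6,789.8623    28,777.6298
P = 6,789.8623; D_Mac = 4.23832 yrs; D_mod = 4.23832/(1+0.0315) = 4.10889 yrs.
ΔP/P ≈ -D_mod · Δy = -4.10889 × (-0.017) = +0.069851 = +6.9851%.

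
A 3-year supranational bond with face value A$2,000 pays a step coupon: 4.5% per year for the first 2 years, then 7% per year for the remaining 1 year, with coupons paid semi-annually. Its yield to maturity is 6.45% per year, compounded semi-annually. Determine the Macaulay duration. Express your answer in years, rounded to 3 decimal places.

2.833 years

Periodic yield y = 0.03225. Discount each cash flow and weight by its period:
  t   CF        PV=CF/(1+0.03225)^t    t·PV
  1        45.00        43.5941        43.5941
  2        45.00        42.2321        84.4642
  3        45.00        40.9127       122.7380
  4        45.00        39.6345       158.5378
  5        70.00        59.7274       298.6370
  6     2,070.00     1,711.0433    10,266.2597
  Σ                  1,937.1440    10,974.2308
Price P = Σ PV = 1,937.1440.
Macaulay duration = Σ(t·PV) / P = 10,974.2308 / 1,937.1440 = 5.66516 half-year periods.
In years: 5.66516 / 2 = 2.83258 years.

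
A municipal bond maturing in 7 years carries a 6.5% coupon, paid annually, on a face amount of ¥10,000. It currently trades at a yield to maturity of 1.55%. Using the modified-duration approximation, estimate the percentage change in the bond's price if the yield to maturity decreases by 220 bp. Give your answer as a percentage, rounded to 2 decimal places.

+13.02%

Periodic yield y = 0.0155. Modified duration first:
  t   CF        PV=CF/(1+0.0155)^t    t·PV
  1       650.00       640.0788       640.0788
  2       650.00       630.3090     1,260.6180
  3       650.00       620.6883     1,862.0650
  4       650.00       611.2145     2,444.8580
  5       650.00       601.8853     3,009.4264
  6       650.00       592.6984     3,556.1907
  7    10,650.00     9,562.9110    66,940.3770
  Σ                 13,259.7853    79,713.6137
P = 13,259.7853; D_Mac = 6.01168 yrs; D_mod = 6.01168/(1+0.0155) = 5.91992 yrs.
ΔP/P ≈ -D_mod · Δy = -5.91992 × (-0.022) = +0.130238 = +13.0238%.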